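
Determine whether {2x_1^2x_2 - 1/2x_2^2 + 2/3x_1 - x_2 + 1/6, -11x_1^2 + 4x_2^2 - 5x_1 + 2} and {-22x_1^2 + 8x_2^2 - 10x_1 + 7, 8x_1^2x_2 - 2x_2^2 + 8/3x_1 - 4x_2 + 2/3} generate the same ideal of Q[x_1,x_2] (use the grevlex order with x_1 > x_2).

Two ideals are equal iff their reduced Gröbner bases coincide (the reduced basis is unique for a fixed ordering).
Buchberger on the first generating set:
f_1 = 2x_1^2x_2 - 1/2x_2^2 + 2/3x_1 - x_2 + 1/6, LT = x_1^2x_2.
f_2 = -11x_1^2 + 4x_2^2 - 5x_1 + 2, LT = x_1^2.

S(f_1,f_2): lcm = x_1^2x_2. S = 4/11x_2^3 - 5/11x_1x_2 - 1/4x_2^2 + 1/3x_1 - 7/22x_2 + 1/12.
  leading term x_2^3: no divisor's leading term divides it; move 4/11x_2^3 to the remainder.
  leading term x_1x_2: no divisor's leading term divides it; move -5/11x_1x_2 to the remainder.
  leading term x_2^2: no divisor's leading term divides it; move -1/4x_2^2 to the remainder.
  leading term x_1: no divisor's leading term divides it; move 1/3x_1 to the remainder.
  leading term x_2: no divisor's leading term divides it; move -7/22x_2 to the remainder.
  leading term 1: no divisor's leading term divides it; move 1/12 to the remainder.
  remainder 4/11x_2^3 - 5/11x_1x_2 - 1/4x_2^2 + 1/3x_1 - 7/22x_2 + 1/12 ≠ 0; add g_3 = 4/11x_2^3 - 5/11x_1x_2 - 1/4x_2^2 + 1/3x_1 - 7/22x_2 + 1/12 to the basis.

The other S-polynomials (S(f_1,g_3), S(f_2,g_3)) all reduce to 0 modulo the current basis, so we have a Gröbner basis.
Inter-reduce: drop elements whose leading term is divisible by another's, tail-reduce, and make monic.
Reduced Gröbner basis: {x_2^3 - 5/4x_1x_2 - 11/16x_2^2 + 11/12x_1 - 7/8x_2 + 11/48, x_1^2 - 4/11x_2^2 + 5/11x_1 - 2/11}.

Buchberger on the second generating set:
h_1 = -22x_1^2 + 8x_2^2 - 10x_1 + 7, LT = x_1^2.
h_2 = 8x_1^2x_2 - 2x_2^2 + 8/3x_1 - 4x_2 + 2/3, LT = x_1^2x_2.

S(h_1,h_2): lcm = x_1^2x_2. S = -4/11x_2^3 + 5/11x_1x_2 + 1/4x_2^2 - 1/3x_1 + 2/11x_2 - 1/12.
  leading term x_2^3: no divisor's leading term divides it; move -4/11x_2^3 to the remainder.
  leading term x_1x_2: no divisor's leading term divides it; move 5/11x_1x_2 to the remainder.
  leading term x_2^2: no divisor's leading term divides it; move 1/4x_2^2 to the remainder.
  leading term x_1: no divisor's leading term divides it; move -1/3x_1 to the remainder.
  leading term x_2: no divisor's leading term divides it; move 2/11x_2 to the remainder.
  leading term 1: no divisor's leading term divides it; move -1/12 to the remainder.
  remainder -4/11x_2^3 + 5/11x_1x_2 + 1/4x_2^2 - 1/3x_1 + 2/11x_2 - 1/12 ≠ 0; add k_3 = -4/11x_2^3 + 5/11x_1x_2 + 1/4x_2^2 - 1/3x_1 + 2/11x_2 - 1/12 to the basis.

The other S-polynomials (S(h_1,k_3), S(h_2,k_3)) all reduce to 0 modulo the current basis, so we have a Gröbner basis.
Inter-reduce: drop elements whose leading term is divisible by another's, tail-reduce, and make monic.
Reduced Gröbner basis: {x_2^3 - 5/4x_1x_2 - 11/16x_2^2 + 11/12x_1 - 1/2x_2 + 11/48, x_1^2 - 4/11x_2^2 + 5/11x_1 - 7/22}.

Since the reduced bases disagree, the two ideals are not the same.
The choice of monomial ordering does not affect the verdict — as long as both bases are computed under the same ordering, their equality decides ideal equality.

No, the ideals differ.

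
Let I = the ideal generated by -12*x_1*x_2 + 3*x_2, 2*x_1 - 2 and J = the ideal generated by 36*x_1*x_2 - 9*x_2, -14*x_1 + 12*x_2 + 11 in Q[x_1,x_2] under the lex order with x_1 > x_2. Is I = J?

No, the ideals differ.

Two ideals are equal iff their reduced Gröbner bases coincide (the reduced basis is unique for a fixed ordering).
Buchberger on the first generating set:
f_1 = -12*x_1*x_2 + 3*x_2, LT = x_1*x_2.
f_2 = 2*x_1 - 2, LT = x_1.

S(f_1,f_2): lcm = x_1*x_2. S = 3/4*x_2.
  leading term x_2: no divisor's leading term divides it; move 3/4*x_2 to the remainder.
  remainder 3/4*x_2 ≠ 0; add g_3 = 3/4*x_2 to the basis.

S(f_1,g_3): lcm = x_1*x_2. S = -1/4*x_2.
  leading term x_2: subtract (-1/3)·g_3 from -1/4*x_2 → 0
  remainder 0.

S(f_2,g_3): leading monomials are coprime, so the S-polynomial reduces to 0 (Buchberger's first criterion).
Every S-polynomial of the final basis reduces to 0, so we have a Gröbner basis.
Inter-reduce: drop elements whose leading term is divisible by another's, tail-reduce, and make monic.
Reduced Gröbner basis: {x_1 - 1, x_2}.

Buchberger on the second generating set:
h_1 = 36*x_1*x_2 - 9*x_2, LT = x_1*x_2.
h_2 = -14*x_1 + 12*x_2 + 11, LT = x_1.

S(h_1,h_2): lcm = x_1*x_2. S = 6/7*x_2**2 + 15/28*x_2.
  leading term x_2**2: no divisor's leading term divides it; move 6/7*x_2**2 to the remainder.
  leading term x_2: no divisor's leading term divides it; move 15/28*x_2 to the remainder.
  remainder 6/7*x_2**2 + 15/28*x_2 ≠ 0; add k_3 = 6/7*x_2**2 + 15/28*x_2 to the basis.

S(h_1,k_3): lcm = x_1*x_2**2. S = -5/8*x_1*x_2 - 1/4*x_2**2.
  leading term x_1*x_2: subtract (-5/288)·h_1 from -5/8*x_1*x_2 - 1/4*x_2**2 → -1/4*x_2**2 - 5/32*x_2
  leading term x_2**2: subtract (-7/24)·k_3 from -1/4*x_2**2 - 5/32*x_2 → 0
  remainder 0.

S(h_2,k_3): leading monomials are coprime, so the S-polynomial reduces to 0 (Buchberger's first criterion).
Every S-polynomial of the final basis reduces to 0, so we have a Gröbner basis.
Inter-reduce: drop elements whose leading term is divisible by another's, tail-reduce, and make monic.
Reduced Gröbner basis: {x_1 - 6/7*x_2 - 11/14, x_2**2 + 5/8*x_2}.

These differ, so the ideals are not equal.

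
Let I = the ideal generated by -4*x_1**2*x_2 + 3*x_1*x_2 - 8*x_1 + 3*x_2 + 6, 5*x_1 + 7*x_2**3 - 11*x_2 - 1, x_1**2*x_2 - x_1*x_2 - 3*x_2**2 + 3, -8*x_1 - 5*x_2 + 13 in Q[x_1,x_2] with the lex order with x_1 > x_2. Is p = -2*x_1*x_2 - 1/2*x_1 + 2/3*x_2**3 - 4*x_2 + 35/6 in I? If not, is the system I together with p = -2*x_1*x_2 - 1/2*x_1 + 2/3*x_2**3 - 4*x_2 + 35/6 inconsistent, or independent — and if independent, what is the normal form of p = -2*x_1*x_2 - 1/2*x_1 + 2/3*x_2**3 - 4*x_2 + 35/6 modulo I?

First compute the reduced Gröbner basis of I by Buchberger's algorithm.
f_1 = -4*x_1**2*x_2 + 3*x_1*x_2 - 8*x_1 + 3*x_2 + 6, LT = x_1**2*x_2.
f_2 = 5*x_1 + 7*x_2**3 - 11*x_2 - 1, LT = x_1.
f_3 = x_1**2*x_2 - x_1*x_2 - 3*x_2**2 + 3, LT = x_1**2*x_2.
f_4 = -8*x_1 - 5*x_2 + 13, LT = x_1.

S(f_1,f_2): lcm = x_1**2*x_2. S = -7/5*x_1*x_2**4 + 11/5*x_1*x_2**2 - 11/20*x_1*x_2 + 2*x_1 - 3/4*x_2 - 3/2.
  reduce S modulo (f_1, f_2, f_3, f_4):
  remainder 49/25*x_2**7 - 154/25*x_2**5 + 49/100*x_2**4 + 51/25*x_2**3 - 77/100*x_2**2 + 177/50*x_2 - 11/10 ≠ 0; add h_5 = 49/25*x_2**7 - 154/25*x_2**5 + 49/100*x_2**4 + 51/25*x_2**3 - 77/100*x_2**2 + 177/50*x_2 - 11/10 to the basis.

S(f_1,f_3): lcm = x_1**2*x_2. S = 1/4*x_1*x_2 + 2*x_1 + 3*x_2**2 - 3/4*x_2 - 9/2.
  reduce S modulo (f_1, f_2, f_3, f_4, h_5):
  remainder -7/20*x_2**4 - 14/5*x_2**3 + 71/20*x_2**2 + 37/10*x_2 - 41/10 ≠ 0; add h_6 = -7/20*x_2**4 - 14/5*x_2**3 + 71/20*x_2**2 + 37/10*x_2 - 41/10 to the basis.

S(f_1,f_4): lcm = x_1**2*x_2. S = -5/8*x_1*x_2**2 + 7/8*x_1*x_2 + 2*x_1 - 3/4*x_2 - 3/2.
  reduce S modulo (f_1, f_2, f_3, f_4, h_5, h_6):
  remainder 141/2*x_2**3 - 579/8*x_2**2 - 747/8*x_2 + 381/4 ≠ 0; add h_7 = 141/2*x_2**3 - 579/8*x_2**2 - 747/8*x_2 + 381/4 to the basis.

S(f_2,f_4): lcm = x_1. S = 7/5*x_2**3 - 113/40*x_2 + 57/40.
  reduce S modulo (f_1, f_2, f_3, f_4, h_5, h_6, h_7):
  remainder 1351/940*x_2**2 - 365/376*x_2 - 877/1880 ≠ 0; add h_8 = 1351/940*x_2**2 - 365/376*x_2 - 877/1880 to the basis.

S(f_3,h_5): lcm = x_1**2*x_2**7. S = 22/7*x_1**2*x_2**5 - 1/4*x_1**2*x_2**4 - 51/49*x_1**2*x_2**3 + 11/28*x_1**2*x_2**2 - 177/98*x_1**2*x_2 + 55/98*x_1**2 - x_1*x_2**7 - 3*x_2**8 + 3*x_2**6.
  reduce S modulo (f_1, f_2, f_3, f_4, h_5, h_6, h_7, h_8):
  remainder 4147260045/29657152*x_2 - 4147260045/29657152 ≠ 0; add h_9 = 4147260045/29657152*x_2 - 4147260045/29657152 to the basis.

The other S-polynomials (S(f_2,f_3), S(f_3,f_4), S(f_1,h_5), S(f_2,h_5), S(f_4,h_5), S(f_1,h_6), S(f_2,h_6), S(f_3,h_6), S(f_4,h_6), S(h_5,h_6), S(f_1,h_7), S(f_2,h_7), S(f_3,h_7), S(f_4,h_7), S(h_5,h_7), S(h_6,h_7), S(f_1,h_8), S(f_2,h_8), S(f_3,h_8), S(f_4,h_8), S(h_5,h_8), S(h_6,h_8), S(h_7,h_8), S(f_1,h_9), S(f_2,h_9), S(f_3,h_9), S(f_4,h_9), S(h_5,h_9), S(h_6,h_9), S(h_7,h_9), S(h_8,h_9)) all reduce to 0 modulo the current basis, so we have a Gröbner basis.
Inter-reduce: drop elements whose leading term is divisible by another's, tail-reduce, and make monic.
Reduced Gröbner basis: {x_1 - 1, x_2 - 1}.
Label its elements g_1 = x_1 - 1, g_2 = x_2 - 1.

Reduce p = -2*x_1*x_2 - 1/2*x_1 + 2/3*x_2**3 - 4*x_2 + 35/6 modulo G:
  leading term x_1*x_2: subtract (-2*x_2)·g_1 from -2*x_1*x_2 - 1/2*x_1 + 2/3*x_2**3 - 4*x_2 + 35/6 → -1/2*x_1 + 2/3*x_2**3 - 6*x_2 + 35/6
  leading term x_1: subtract (-1/2)·g_1 from -1/2*x_1 + 2/3*x_2**3 - 6*x_2 + 35/6 → 2/3*x_2**3 - 6*x_2 + 16/3
  leading term x_2**3: subtract (2/3*x_2**2)·g_2 from 2/3*x_2**3 - 6*x_2 + 16/3 → 2/3*x_2**2 - 6*x_2 + 16/3
  leading term x_2**2: subtract (2/3*x_2)·g_2 from 2/3*x_2**2 - 6*x_2 + 16/3 → -16/3*x_2 + 16/3
  leading term x_2: subtract (-16/3)·g_2 from -16/3*x_2 + 16/3 → 0
  normal form = 0.
Since the normal form is 0, p ∈ I.

-2*x_1*x_2 - 1/2*x_1 + 2/3*x_2**3 - 4*x_2 + 35/6 lies in I (it reduces to 0).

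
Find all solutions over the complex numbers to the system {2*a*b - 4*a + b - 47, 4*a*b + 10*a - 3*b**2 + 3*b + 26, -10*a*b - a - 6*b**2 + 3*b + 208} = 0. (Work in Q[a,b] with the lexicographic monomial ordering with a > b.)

Compute a lex Gröbner basis by Buchberger's algorithm.
f_1 = 2*a*b - 4*a + b - 47, LT = a*b.
f_2 = 4*a*b + 10*a - 3*b**2 + 3*b + 26, LT = a*b.
f_3 = -10*a*b - a - 6*b**2 + 3*b + 208, LT = a*b.

S(f_1,f_2): lcm = a*b. S = -9/2*a + 3/4*b**2 - 1/4*b - 30.
  reduce S modulo (f_1, f_2, f_3):
  remainder -9/2*a + 3/4*b**2 - 1/4*b - 30 ≠ 0; add h_4 = -9/2*a + 3/4*b**2 - 1/4*b - 30 to the basis.

S(f_1,f_3): lcm = a*b. S = -21/10*a - 3/5*b**2 + 4/5*b - 27/10.
  reduce S modulo (f_1, f_2, f_3, h_4):
  remainder -19/20*b**2 + 11/12*b + 113/10 ≠ 0; add h_5 = -19/20*b**2 + 11/12*b + 113/10 to the basis.

S(f_1,h_4): lcm = a*b. S = -2*a + 1/6*b**3 - 1/18*b**2 - 37/6*b - 47/2.
  reduce S modulo (f_1, f_2, f_3, h_4, h_5):
  remainder -9299/2166*b - 9299/722 ≠ 0; add h_6 = -9299/2166*b - 9299/722 to the basis.

The other S-polynomials (S(f_2,f_3), S(f_2,h_4), S(f_3,h_4), S(f_1,h_5), S(f_2,h_5), S(f_3,h_5), S(h_4,h_5), S(f_1,h_6), S(f_2,h_6), S(f_3,h_6), S(h_4,h_6), S(h_5,h_6)) all reduce to 0 modulo the current basis, so we have a Gröbner basis.
Inter-reduce: drop elements whose leading term is divisible by another's, tail-reduce, and make monic.
Reduced Gröbner basis: {a + 5, b + 3}.

From the last basis element, b + 3 = 0, so b takes values in {-3}. Each choice, substituted upward through the basis, yields the corresponding point(s) of the solution set.
  b = -3: the earlier basis element becomes a + 5 = 0, giving a = -5 — point (-5, -3).

{(-5, -3)}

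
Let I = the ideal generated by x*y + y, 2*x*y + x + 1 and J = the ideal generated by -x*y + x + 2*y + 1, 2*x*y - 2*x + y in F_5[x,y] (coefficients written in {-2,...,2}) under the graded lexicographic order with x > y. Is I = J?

For a fixed monomial order, each ideal has a unique reduced Gröbner basis; comparing bases decides equality.
Buchberger on the first generating set:
f_1 = x*y + y, LT = x*y.
f_2 = 2*x*y + x + 1, LT = x*y.

S(f_1,f_2): lcm = x*y. S = 2*x + y + 2.
  reduce S modulo (f_1, f_2):
  remainder 2*x + y + 2 ≠ 0; add g_3 = 2*x + y + 2 to the basis.

S(f_1,g_3): lcm = x*y. S = 2*y**2.
  reduce S modulo (f_1, f_2, g_3):
  remainder 2*y**2 ≠ 0; add g_4 = 2*y**2 to the basis.

The other S-polynomials (S(f_2,g_3), S(f_1,g_4), S(f_2,g_4), S(g_3,g_4)) all reduce to 0 modulo the current basis, so we have a Gröbner basis.
Inter-reduce: drop elements whose leading term is divisible by another's, tail-reduce, and make monic.
Reduced Gröbner basis: {y**2, x - 2*y + 1}.

Buchberger on the second generating set:
h_1 = -x*y + x + 2*y + 1, LT = x*y.
h_2 = 2*x*y - 2*x + y, LT = x*y.

S(h_1,h_2): lcm = x*y. S = -1.
  reduce S modulo (h_1, h_2):
  remainder -1 ≠ 0; add k_3 = -1 to the basis.

The other S-polynomials (S(h_1,k_3), S(h_2,k_3)) all reduce to 0 modulo the current basis, so we have a Gröbner basis.
Inter-reduce: drop elements whose leading term is divisible by another's, tail-reduce, and make monic.
Reduced Gröbner basis: {1}.

Since the reduced bases disagree, the two ideals are not the same.

No, the ideals differ.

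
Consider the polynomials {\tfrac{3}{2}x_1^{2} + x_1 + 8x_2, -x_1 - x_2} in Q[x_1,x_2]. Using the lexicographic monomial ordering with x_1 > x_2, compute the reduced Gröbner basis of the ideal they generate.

f_1 = \tfrac{3}{2}x_1^{2} + x_1 + 8x_2, LT = x_1^{2}.
f_2 = -x_1 - x_2, LT = x_1.

S(f_1,f_2): lcm = x_1^{2}. S = -x_1x_2 + \tfrac{2}{3}x_1 + \tfrac{16}{3}x_2.
  leading term x_1x_2: subtract (x_2)·f_2 from -x_1x_2 + \tfrac{2}{3}x_1 + \tfrac{16}{3}x_2 → \tfrac{2}{3}x_1 + x_2^{2} + \tfrac{16}{3}x_2
  leading term x_1: subtract (-\tfrac{2}{3})·f_2 from \tfrac{2}{3}x_1 + x_2^{2} + \tfrac{16}{3}x_2 → x_2^{2} + \tfrac{14}{3}x_2
  leading term x_2^{2}: no divisor's leading term divides it; move x_2^{2} to the remainder.
  leading term x_2: no divisor's leading term divides it; move \tfrac{14}{3}x_2 to the remainder.
  remainder x_2^{2} + \tfrac{14}{3}x_2 ≠ 0; add g_3 = x_2^{2} + \tfrac{14}{3}x_2 to the basis.

S(f_1,g_3): leading monomials are coprime, so the S-polynomial reduces to 0 (Buchberger's first criterion).
S(f_2,g_3): leading monomials are coprime, so the S-polynomial reduces to 0 (Buchberger's first criterion).
Every S-polynomial of the final basis reduces to 0, so we have a Gröbner basis.
Inter-reduce: drop elements whose leading term is divisible by another's, tail-reduce, and make monic.

G = {x_1 + x_2, x_2^{2} + \tfrac{14}{3}x_2}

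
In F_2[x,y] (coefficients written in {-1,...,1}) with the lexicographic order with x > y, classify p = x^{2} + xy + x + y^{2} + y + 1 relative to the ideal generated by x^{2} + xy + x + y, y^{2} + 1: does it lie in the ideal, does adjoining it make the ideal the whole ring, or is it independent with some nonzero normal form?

x^{2} + xy + x + y^{2} + y + 1 lies in I (it reduces to 0).

First compute the reduced Gröbner basis of I by Buchberger's algorithm.
f_1 = x^{2} + xy + x + y, LT = x^{2}.
f_2 = y^{2} + 1, LT = y^{2}.

The S-polynomials (S(f_1,f_2)) all reduce to 0 modulo the current basis, so we have a Gröbner basis.
Inter-reduce: drop elements whose leading term is divisible by another's, tail-reduce, and make monic.
Reduced Gröbner basis: {x^{2} + xy + x + y, y^{2} + 1}.
Label its elements g_1 = x^{2} + xy + x + y, g_2 = y^{2} + 1.

Reduce p = x^{2} + xy + x + y^{2} + y + 1 modulo G:
  leading term x^{2}: subtract (1)·g_1 from x^{2} + xy + x + y^{2} + y + 1 → y^{2} + 1
  leading term y^{2}: subtract (1)·g_2 from y^{2} + 1 → 0
  normal form = 0.
Since the normal form is 0, p ∈ I.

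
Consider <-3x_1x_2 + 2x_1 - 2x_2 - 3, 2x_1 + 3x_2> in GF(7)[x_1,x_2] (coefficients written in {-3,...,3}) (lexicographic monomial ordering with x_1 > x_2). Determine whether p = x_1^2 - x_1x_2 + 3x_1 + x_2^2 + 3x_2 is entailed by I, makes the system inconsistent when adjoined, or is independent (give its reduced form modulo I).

x_1^2 - x_1x_2 + 3x_1 + x_2^2 + 3x_2 is independent of I; its normal form modulo I is 3x_2 + 2.

First compute the reduced Gröbner basis of I by Buchberger's algorithm.
f_1 = -3x_1x_2 + 2x_1 - 2x_2 - 3, LT = x_1x_2.
f_2 = 2x_1 + 3x_2, LT = x_1.

S(f_1,f_2): lcm = x_1x_2. S = -3x_1 + 2x_2^2 + 3x_2 + 1.
  reduce S modulo (f_1, f_2):
  remainder 2x_2^2 - 3x_2 + 1 ≠ 0; add h_3 = 2x_2^2 - 3x_2 + 1 to the basis.

The other S-polynomials (S(f_1,h_3), S(f_2,h_3)) all reduce to 0 modulo the current basis, so we have a Gröbner basis.
Inter-reduce: drop elements whose leading term is divisible by another's, tail-reduce, and make monic.
Reduced Gröbner basis: {x_1 - 2x_2, x_2^2 + 2x_2 - 3}.
Label its elements g_1 = x_1 - 2x_2, g_2 = x_2^2 + 2x_2 - 3.

Reduce p = x_1^2 - x_1x_2 + 3x_1 + x_2^2 + 3x_2 modulo G:
  leading term x_1^2: subtract (x_1)·g_1 from x_1^2 - x_1x_2 + 3x_1 + x_2^2 + 3x_2 → x_1x_2 + 3x_1 + x_2^2 + 3x_2
  leading term x_1x_2: subtract (x_2)·g_1 from x_1x_2 + 3x_1 + x_2^2 + 3x_2 → 3x_1 + 3x_2^2 + 3x_2
  leading term x_1: subtract (3)·g_1 from 3x_1 + 3x_2^2 + 3x_2 → 3x_2^2 + 2x_2
  leading term x_2^2: subtract (3)·g_2 from 3x_2^2 + 2x_2 → 3x_2 + 2
  leading term x_2: no divisor's leading term divides it; move 3x_2 to the remainder.
  leading term 1: no divisor's leading term divides it; move 2 to the remainder.
  normal form = 3x_2 + 2.
The normal form is nonzero, so p ∉ I. Since p minus its normal form lies in I, I + (p) = I + (r) where r = 3x_2 + 2; decide whether this ideal is the whole ring.
Run Buchberger on G together with r (pairs among the g_i already reduce to 0 since G is a Gröbner basis):
g_1 = x_1 - 2x_2, LT = x_1.
g_2 = x_2^2 + 2x_2 - 3, LT = x_2^2.
r = 3x_2 + 2, LT = x_2.

The S-polynomials (S(g_1,g_2), S(g_1,r), S(g_2,r)) all reduce to 0 modulo the current basis, so we have a Gröbner basis.
Inter-reduce: drop elements whose leading term is divisible by another's, tail-reduce, and make monic.
Reduced Gröbner basis: {x_1 - 1, x_2 + 3}.
The reduced Gröbner basis of I + (p) is {x_1 - 1, x_2 + 3} ≠ {1}, a proper ideal, so the enlarged system stays consistent: p is independent of I, with normal form 3x_2 + 2.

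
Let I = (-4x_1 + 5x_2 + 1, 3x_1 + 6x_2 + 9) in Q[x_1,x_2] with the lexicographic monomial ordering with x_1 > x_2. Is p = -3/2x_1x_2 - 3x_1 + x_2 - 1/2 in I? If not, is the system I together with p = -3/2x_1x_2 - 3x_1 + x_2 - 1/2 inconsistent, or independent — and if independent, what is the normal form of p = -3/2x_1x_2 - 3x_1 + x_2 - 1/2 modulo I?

First compute the reduced Gröbner basis of I by Buchberger's algorithm.
f_1 = -4x_1 + 5x_2 + 1, LT = x_1.
f_2 = 3x_1 + 6x_2 + 9, LT = x_1.

S(f_1,f_2): lcm = x_1. S = -13/4x_2 - 13/4.
  reduce S modulo (f_1, f_2):
  remainder -13/4x_2 - 13/4 ≠ 0; add h_3 = -13/4x_2 - 13/4 to the basis.

The other S-polynomials (S(f_1,h_3), S(f_2,h_3)) all reduce to 0 modulo the current basis, so we have a Gröbner basis.
Inter-reduce: drop elements whose leading term is divisible by another's, tail-reduce, and make monic.
Reduced Gröbner basis: {x_1 + 1, x_2 + 1}.
Label its elements g_1 = x_1 + 1, g_2 = x_2 + 1.

Reduce p = -3/2x_1x_2 - 3x_1 + x_2 - 1/2 modulo G:
  leading term x_1x_2: subtract (-3/2x_2)·g_1 from -3/2x_1x_2 - 3x_1 + x_2 - 1/2 → -3x_1 + 5/2x_2 - 1/2
  leading term x_1: subtract (-3)·g_1 from -3x_1 + 5/2x_2 - 1/2 → 5/2x_2 + 5/2
  leading term x_2: subtract (5/2)·g_2 from 5/2x_2 + 5/2 → 0
  normal form = 0.
Since the normal form is 0, p ∈ I.

-3/2x_1x_2 - 3x_1 + x_2 - 1/2 lies in I (it reduces to 0).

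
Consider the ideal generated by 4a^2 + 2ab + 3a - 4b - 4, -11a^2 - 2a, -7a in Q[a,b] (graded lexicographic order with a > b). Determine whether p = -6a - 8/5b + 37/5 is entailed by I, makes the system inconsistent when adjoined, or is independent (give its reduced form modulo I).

Adjoining -6a - 8/5b + 37/5 makes the ideal the whole ring: the system is inconsistent.

First compute the reduced Gröbner basis of I by Buchberger's algorithm.
f_1 = 4a^2 + 2ab + 3a - 4b - 4, LT = a^2.
f_2 = -11a^2 - 2a, LT = a^2.
f_3 = -7a, LT = a.

S(f_1,f_2): lcm = a^2. S = 1/2ab + 25/44a - b - 1.
  leading term ab: subtract (-1/14b)·f_3 from 1/2ab + 25/44a - b - 1 → 25/44a - b - 1
  leading term a: subtract (-25/308)·f_3 from 25/44a - b - 1 → -b - 1
  leading term b: no divisor's leading term divides it; move -b to the remainder.
  leading term 1: no divisor's leading term divides it; move -1 to the remainder.
  remainder -b - 1 ≠ 0; add h_4 = -b - 1 to the basis.

The other S-polynomials (S(f_1,f_3), S(f_2,f_3), S(f_1,h_4), S(f_2,h_4), S(f_3,h_4)) all reduce to 0 modulo the current basis, so we have a Gröbner basis.
Inter-reduce: drop elements whose leading term is divisible by another's, tail-reduce, and make monic.
Reduced Gröbner basis: {a, b + 1}.
Label its elements g_1 = a, g_2 = b + 1.

Reduce p = -6a - 8/5b + 37/5 modulo G:
  leading term a: subtract (-6)·g_1 from -6a - 8/5b + 37/5 → -8/5b + 37/5
  leading term b: subtract (-8/5)·g_2 from -8/5b + 37/5 → 9
  leading term 1: no divisor's leading term divides it; move 9 to the remainder.
  normal form = 9.
The normal form is nonzero, so p ∉ I. Since p minus its normal form lies in I, I + (p) = I + (r) where r = 9; decide whether this ideal is the whole ring.
Here r = 9 is a nonzero constant, hence a unit: 1 ∈ I + (p), the Gröbner basis of I + (p) is {1}, and the enlarged system has no common solution — adjoining p is inconsistent.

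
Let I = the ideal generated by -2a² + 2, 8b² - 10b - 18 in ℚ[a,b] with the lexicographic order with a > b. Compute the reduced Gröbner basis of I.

G = {a² - 1, b² - 5/4b - 9/4}

f_1 = -2a² + 2, LT = a².
f_2 = 8b² - 10b - 18, LT = b².

S(f_1,f_2): leading monomials are coprime, so the S-polynomial reduces to 0 (Buchberger's first criterion).
Every S-polynomial of the final basis reduces to 0, so we have a Gröbner basis.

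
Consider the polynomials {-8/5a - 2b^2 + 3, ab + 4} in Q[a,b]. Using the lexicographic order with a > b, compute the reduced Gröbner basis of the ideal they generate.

G = {a + 5/4b^2 - 15/8, b^3 - 3/2b - 16/5}

f_1 = -8/5a - 2b^2 + 3, LT = a.
f_2 = ab + 4, LT = ab.

S(f_1,f_2): lcm = ab. S = 5/4b^3 - 15/8b - 4.
  leading term b^3: no divisor's leading term divides it; move 5/4b^3 to the remainder.
  leading term b: no divisor's leading term divides it; move -15/8b to the remainder.
  leading term 1: no divisor's leading term divides it; move -4 to the remainder.
  remainder 5/4b^3 - 15/8b - 4 ≠ 0; add g_3 = 5/4b^3 - 15/8b - 4 to the basis.

The other S-polynomials (S(f_1,g_3), S(f_2,g_3)) all reduce to 0 modulo the current basis, so we have a Gröbner basis.
Inter-reduce: drop elements whose leading term is divisible by another's, tail-reduce, and make monic.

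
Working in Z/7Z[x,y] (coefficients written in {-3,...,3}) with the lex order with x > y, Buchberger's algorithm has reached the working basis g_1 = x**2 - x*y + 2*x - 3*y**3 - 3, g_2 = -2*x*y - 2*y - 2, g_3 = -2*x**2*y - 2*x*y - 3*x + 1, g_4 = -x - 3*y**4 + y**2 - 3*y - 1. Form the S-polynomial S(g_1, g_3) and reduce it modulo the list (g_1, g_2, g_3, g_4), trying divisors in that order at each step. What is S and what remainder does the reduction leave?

S(g_1, g_3) = -x*y**2 + x*y + 2*x - 3*y**4 - 3*y - 3; remainder on division = -2*y**4 + 3*y**2 - 2*y + 1.

lcm(LM(g_1), LM(g_3)) = x**2*y.
S = (lcm/LT(g_1))·g_1 − (lcm/LT(g_3))·g_3 = -x*y**2 + x*y + 2*x - 3*y**4 - 3*y - 3.
Reduce S modulo (g_1, g_2, g_3, g_4) in that order:
  leading term x*y**2: subtract (-3*y)·g_2 from -x*y**2 + x*y + 2*x - 3*y**4 - 3*y - 3 → x*y + 2*x - 3*y**4 + y**2 - 2*y - 3
  leading term x*y: subtract (3)·g_2 from x*y + 2*x - 3*y**4 + y**2 - 2*y - 3 → 2*x - 3*y**4 + y**2 - 3*y + 3
  leading term x: subtract (-2)·g_4 from 2*x - 3*y**4 + y**2 - 3*y + 3 → -2*y**4 + 3*y**2 - 2*y + 1
  leading term y**4: no divisor's leading term divides it; move -2*y**4 to the remainder.
  leading term y**2: no divisor's leading term divides it; move 3*y**2 to the remainder.
  leading term y: no divisor's leading term divides it; move -2*y to the remainder.
  leading term 1: no divisor's leading term divides it; move 1 to the remainder.
The remainder -2*y**4 + 3*y**2 - 2*y + 1 is nonzero, so it would be added as the next basis element.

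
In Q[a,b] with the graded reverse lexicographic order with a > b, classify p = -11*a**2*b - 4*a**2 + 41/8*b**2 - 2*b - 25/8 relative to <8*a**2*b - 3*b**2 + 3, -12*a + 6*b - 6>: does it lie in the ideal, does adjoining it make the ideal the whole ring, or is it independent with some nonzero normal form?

-11*a**2*b - 4*a**2 + 41/8*b**2 - 2*b - 25/8 lies in I (it reduces to 0).

First compute the reduced Gröbner basis of I by Buchberger's algorithm.
f_1 = 8*a**2*b - 3*b**2 + 3, LT = a**2*b.
f_2 = -12*a + 6*b - 6, LT = a.

S(f_1,f_2): lcm = a**2*b. S = 1/2*a*b**2 - 1/2*a*b - 3/8*b**2 + 3/8.
  leading term a*b**2: subtract (-1/24*b**2)·f_2 from 1/2*a*b**2 - 1/2*a*b - 3/8*b**2 + 3/8 → 1/4*b**3 - 1/2*a*b - 5/8*b**2 + 3/8
  leading term b**3: no divisor's leading term divides it; move 1/4*b**3 to the remainder.
  leading term a*b: subtract (1/24*b)·f_2 from -1/2*a*b - 5/8*b**2 + 3/8 → -7/8*b**2 + 1/4*b + 3/8
  leading term b**2: no divisor's leading term divides it; move -7/8*b**2 to the remainder.
  leading term b: no divisor's leading term divides it; move 1/4*b to the remainder.
  leading term 1: no divisor's leading term divides it; move 3/8 to the remainder.
  remainder 1/4*b**3 - 7/8*b**2 + 1/4*b + 3/8 ≠ 0; add h_3 = 1/4*b**3 - 7/8*b**2 + 1/4*b + 3/8 to the basis.

The other S-polynomials (S(f_1,h_3), S(f_2,h_3)) all reduce to 0 modulo the current basis, so we have a Gröbner basis.
Inter-reduce: drop elements whose leading term is divisible by another's, tail-reduce, and make monic.
Reduced Gröbner basis: {b**3 - 7/2*b**2 + b + 3/2, a - 1/2*b + 1/2}.
Label its elements g_1 = b**3 - 7/2*b**2 + b + 3/2, g_2 = a - 1/2*b + 1/2.

Reduce p = -11*a**2*b - 4*a**2 + 41/8*b**2 - 2*b - 25/8 modulo G:
  leading term a**2*b: subtract (-11*a*b)·g_2 from -11*a**2*b - 4*a**2 + 41/8*b**2 - 2*b - 25/8 → -11/2*a*b**2 - 4*a**2 + 11/2*a*b + 41/8*b**2 - 2*b - 25/8
  leading term a*b**2: subtract (-11/2*b**2)·g_2 from -11/2*a*b**2 - 4*a**2 + 11/2*a*b + 41/8*b**2 - 2*b - 25/8 → -11/4*b**3 - 4*a**2 + 11/2*a*b + 63/8*b**2 - 2*b - 25/8
  leading term b**3: subtract (-11/4)·g_1 from -11/4*b**3 - 4*a**2 + 11/2*a*b + 63/8*b**2 - 2*b - 25/8 → -4*a**2 + 11/2*a*b - 7/4*b**2 + 3/4*b + 1
  leading term a**2: subtract (-4*a)·g_2 from -4*a**2 + 11/2*a*b - 7/4*b**2 + 3/4*b + 1 → 7/2*a*b - 7/4*b**2 + 2*a + 3/4*b + 1
  leading term a*b: subtract (7/2*b)·g_2 from 7/2*a*b - 7/4*b**2 + 2*a + 3/4*b + 1 → 2*a - b + 1
  leading term a: subtract (2)·g_2 from 2*a - b + 1 → 0
  normal form = 0.
Since the normal form is 0, p ∈ I.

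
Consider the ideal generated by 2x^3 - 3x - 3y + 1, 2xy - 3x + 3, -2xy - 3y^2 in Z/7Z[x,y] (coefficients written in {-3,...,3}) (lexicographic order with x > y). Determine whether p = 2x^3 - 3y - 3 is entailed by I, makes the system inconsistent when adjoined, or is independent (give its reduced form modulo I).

First compute the reduced Gröbner basis of I by Buchberger's algorithm.
f_1 = 2x^3 - 3x - 3y + 1, LT = x^3.
f_2 = 2xy - 3x + 3, LT = xy.
f_3 = -2xy - 3y^2, LT = xy.

S(f_1,f_2): lcm = x^3y. S = -2x^3 + 2x^2 + 2xy + 2y^2 - 3y.
  leading term x^3: subtract (-1)·f_1 from -2x^3 + 2x^2 + 2xy + 2y^2 - 3y → 2x^2 + 2xy - 3x + 2y^2 + y + 1
  leading term x^2: no divisor's leading term divides it; move 2x^2 to the remainder.
  leading term xy: subtract (1)·f_2 from 2xy - 3x + 2y^2 + y + 1 → 2y^2 + y - 2
  leading term y^2: no divisor's leading term divides it; move 2y^2 to the remainder.
  leading term y: no divisor's leading term divides it; move y to the remainder.
  leading term 1: no divisor's leading term divides it; move -2 to the remainder.
  remainder 2x^2 + 2y^2 + y - 2 ≠ 0; add h_4 = 2x^2 + 2y^2 + y - 2 to the basis.

S(f_1,f_3): lcm = x^3y. S = 2x^2y^2 + 2xy + 2y^2 - 3y.
  leading term x^2y^2: subtract (xy)·f_2 from 2x^2y^2 + 2xy + 2y^2 - 3y → 3x^2y - xy + 2y^2 - 3y
  leading term x^2y: subtract (-2x)·f_2 from 3x^2y - xy + 2y^2 - 3y → x^2 - xy - x + 2y^2 - 3y
  leading term x^2: subtract (-3)·h_4 from x^2 - xy - x + 2y^2 - 3y → -xy - x + y^2 + 1
  leading term xy: subtract (3)·f_2 from -xy - x + y^2 + 1 → x + y^2 - 1
  leading term x: no divisor's leading term divides it; move x to the remainder.
  leading term y^2: no divisor's leading term divides it; move y^2 to the remainder.
  leading term 1: no divisor's leading term divides it; move -1 to the remainder.
  remainder x + y^2 - 1 ≠ 0; add h_5 = x + y^2 - 1 to the basis.

S(f_2,h_4): lcm = x^2y. S = 2x^2 - 2x - y^3 + 3y^2 + y.
  leading term x^2: subtract (1)·h_4 from 2x^2 - 2x - y^3 + 3y^2 + y → -2x - y^3 + y^2 + 2
  leading term x: subtract (-2)·h_5 from -2x - y^3 + y^2 + 2 → -y^3 + 3y^2
  leading term y^3: no divisor's leading term divides it; move -y^3 to the remainder.
  leading term y^2: no divisor's leading term divides it; move 3y^2 to the remainder.
  remainder -y^3 + 3y^2 ≠ 0; add h_6 = -y^3 + 3y^2 to the basis.

S(f_3,h_4): lcm = x^2y. S = -2xy^2 - y^3 + 3y^2 + y.
  leading term xy^2: subtract (-y)·f_2 from -2xy^2 - y^3 + 3y^2 + y → -3xy - y^3 + 3y^2 - 3y
  leading term xy: subtract (2)·f_2 from -3xy - y^3 + 3y^2 - 3y → -x - y^3 + 3y^2 - 3y + 1
  leading term x: subtract (-1)·h_5 from -x - y^3 + 3y^2 - 3y + 1 → -y^3 - 3y^2 - 3y
  leading term y^3: subtract (1)·h_6 from -y^3 - 3y^2 - 3y → y^2 - 3y
  leading term y^2: no divisor's leading term divides it; move y^2 to the remainder.
  leading term y: no divisor's leading term divides it; move -3y to the remainder.
  remainder y^2 - 3y ≠ 0; add h_7 = y^2 - 3y to the basis.

The other S-polynomials (S(f_2,f_3), S(f_1,h_4), S(f_1,h_5), S(f_2,h_5), S(f_3,h_5), S(h_4,h_5), S(f_1,h_6), S(f_2,h_6), S(f_3,h_6), S(h_4,h_6), S(h_5,h_6), S(f_1,h_7), S(f_2,h_7), S(f_3,h_7), S(h_4,h_7), S(h_5,h_7), S(h_6,h_7)) all reduce to 0 modulo the current basis, so we have a Gröbner basis.
Inter-reduce: drop elements whose leading term is divisible by another's, tail-reduce, and make monic.
Reduced Gröbner basis: {x + 3y - 1, y^2 - 3y}.
Label its elements g_1 = x + 3y - 1, g_2 = y^2 - 3y.

Reduce p = 2x^3 - 3y - 3 modulo G:
  leading term x^3: subtract (2x^2)·g_1 from 2x^3 - 3y - 3 → x^2y + 2x^2 - 3y - 3
  leading term x^2y: subtract (xy)·g_1 from x^2y + 2x^2 - 3y - 3 → 2x^2 - 3xy^2 + xy - 3y - 3
  leading term x^2: subtract (2x)·g_1 from 2x^2 - 3xy^2 + xy - 3y - 3 → -3xy^2 + 2xy + 2x - 3y - 3
  leading term xy^2: subtract (-3y^2)·g_1 from -3xy^2 + 2xy + 2x - 3y - 3 → 2xy + 2x + 2y^3 - 3y^2 - 3y - 3
  leading term xy: subtract (2y)·g_1 from 2xy + 2x + 2y^3 - 3y^2 - 3y - 3 → 2x + 2y^3 - 2y^2 - y - 3
  leading term x: subtract (2)·g_1 from 2x + 2y^3 - 2y^2 - y - 3 → 2y^3 - 2y^2 - 1
  leading term y^3: subtract (2y)·g_2 from 2y^3 - 2y^2 - 1 → -3y^2 - 1
  leading term y^2: subtract (-3)·g_2 from -3y^2 - 1 → -2y - 1
  leading term y: no divisor's leading term divides it; move -2y to the remainder.
  leading term 1: no divisor's leading term divides it; move -1 to the remainder.
  normal form = -2y - 1.
The normal form is nonzero, so p ∉ I. Since p minus its normal form lies in I, I + (p) = I + (r) where r = -2y - 1; decide whether this ideal is the whole ring.
Run Buchberger on G together with r (pairs among the g_i already reduce to 0 since G is a Gröbner basis):
g_1 = x + 3y - 1, LT = x.
g_2 = y^2 - 3y, LT = y^2.
r = -2y - 1, LT = y.

The S-polynomials (S(g_1,g_2), S(g_1,r), S(g_2,r)) all reduce to 0 modulo the current basis, so we have a Gröbner basis.
Inter-reduce: drop elements whose leading term is divisible by another's, tail-reduce, and make monic.
Reduced Gröbner basis: {x + 1, y - 3}.
The reduced Gröbner basis of I + (p) is {x + 1, y - 3} ≠ {1}, a proper ideal, so the enlarged system stays consistent: p is independent of I, with normal form -2y - 1.

2x^3 - 3y - 3 is independent of I; its normal form modulo I is -2y - 1.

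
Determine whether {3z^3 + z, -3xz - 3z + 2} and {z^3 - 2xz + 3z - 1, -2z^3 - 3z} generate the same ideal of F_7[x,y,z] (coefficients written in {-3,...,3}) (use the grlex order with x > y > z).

Yes, the ideals are equal.

Since reduced Gröbner bases are canonical representatives of ideals under a given ordering, it suffices to compute and compare them.
Buchberger on the first generating set:
f_1 = 3z^3 + z, LT = z^3.
f_2 = -3xz - 3z + 2, LT = xz.

S(f_1,f_2): lcm = xz^3. S = -z^3 - 2xz + 3z^2.
  reduce S modulo (f_1, f_2):
  remainder 3z^2 + 1 ≠ 0; add g_3 = 3z^2 + 1 to the basis.

S(f_2,g_3): lcm = xz^2. S = z^2 + 2x - 3z.
  reduce S modulo (f_1, f_2, g_3):
  remainder 2x - 3z + 2 ≠ 0; add g_4 = 2x - 3z + 2 to the basis.

The other S-polynomials (S(f_1,g_3), S(f_1,g_4), S(f_2,g_4), S(g_3,g_4)) all reduce to 0 modulo the current basis, so we have a Gröbner basis.
Inter-reduce: drop elements whose leading term is divisible by another's, tail-reduce, and make monic.
Reduced Gröbner basis: {z^2 - 2, x + 2z + 1}.

Buchberger on the second generating set:
h_1 = z^3 - 2xz + 3z - 1, LT = z^3.
h_2 = -2z^3 - 3z, LT = z^3.

S(h_1,h_2): lcm = z^3. S = -2xz - 2z - 1.
  reduce S modulo (h_1, h_2):
  remainder -2xz - 2z - 1 ≠ 0; add k_3 = -2xz - 2z - 1 to the basis.

S(h_1,k_3): lcm = xz^3. S = -2x^2z - z^3 + 3xz + 3z^2 - x.
  reduce S modulo (h_1, h_2, k_3):
  remainder 3z^2 + 1 ≠ 0; add k_4 = 3z^2 + 1 to the basis.

S(k_3,k_4): lcm = xz^2. S = z^2 + 2x - 3z.
  reduce S modulo (h_1, h_2, k_3, k_4):
  remainder 2x - 3z + 2 ≠ 0; add k_5 = 2x - 3z + 2 to the basis.

The other S-polynomials (S(h_2,k_3), S(h_1,k_4), S(h_2,k_4), S(h_1,k_5), S(h_2,k_5), S(k_3,k_5), S(k_4,k_5)) all reduce to 0 modulo the current basis, so we have a Gröbner basis.
Inter-reduce: drop elements whose leading term is divisible by another's, tail-reduce, and make monic.
Reduced Gröbner basis: {z^2 - 2, x + 2z + 1}.

These coincide, so the ideals are equal.
The same test decides containment: I ⊆ J iff every generator of I reduces to 0 modulo a Gröbner basis of J.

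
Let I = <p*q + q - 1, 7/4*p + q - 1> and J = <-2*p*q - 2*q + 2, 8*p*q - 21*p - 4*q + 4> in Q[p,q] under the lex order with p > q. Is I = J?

Since reduced Gröbner bases are canonical representatives of ideals under a given ordering, it suffices to compute and compare them.
Buchberger on the first generating set:
f_1 = p*q + q - 1, LT = p*q.
f_2 = 7/4*p + q - 1, LT = p.

S(f_1,f_2): lcm = p*q. S = -4/7*q**2 + 11/7*q - 1.
  leading term q**2: no divisor's leading term divides it; move -4/7*q**2 to the remainder.
  leading term q: no divisor's leading term divides it; move 11/7*q to the remainder.
  leading term 1: no divisor's leading term divides it; move -1 to the remainder.
  remainder -4/7*q**2 + 11/7*q - 1 ≠ 0; add g_3 = -4/7*q**2 + 11/7*q - 1 to the basis.

S(f_1,g_3): lcm = p*q**2. S = 11/4*p*q - 7/4*p + q**2 - q.
  leading term p*q: subtract (11/4)·f_1 from 11/4*p*q - 7/4*p + q**2 - q → -7/4*p + q**2 - 15/4*q + 11/4
  leading term p: subtract (-1)·f_2 from -7/4*p + q**2 - 15/4*q + 11/4 → q**2 - 11/4*q + 7/4
  leading term q**2: subtract (-7/4)·g_3 from q**2 - 11/4*q + 7/4 → 0
  remainder 0.

S(f_2,g_3): leading monomials are coprime, so the S-polynomial reduces to 0 (Buchberger's first criterion).
Every S-polynomial of the final basis reduces to 0, so we have a Gröbner basis.
Inter-reduce: drop elements whose leading term is divisible by another's, tail-reduce, and make monic.
Reduced Gröbner basis: {p + 4/7*q - 4/7, q**2 - 11/4*q + 7/4}.

Buchberger on the second generating set:
h_1 = -2*p*q - 2*q + 2, LT = p*q.
h_2 = 8*p*q - 21*p - 4*q + 4, LT = p*q.

S(h_1,h_2): lcm = p*q. S = 21/8*p + 3/2*q - 3/2.
  leading term p: no divisor's leading term divides it; move 21/8*p to the remainder.
  leading term q: no divisor's leading term divides it; move 3/2*q to the remainder.
  leading term 1: no divisor's leading term divides it; move -3/2 to the remainder.
  remainder 21/8*p + 3/2*q - 3/2 ≠ 0; add k_3 = 21/8*p + 3/2*q - 3/2 to the basis.

S(h_1,k_3): lcm = p*q. S = -4/7*q**2 + 11/7*q - 1.
  leading term q**2: no divisor's leading term divides it; move -4/7*q**2 to the remainder.
  leading term q: no divisor's leading term divides it; move 11/7*q to the remainder.
  leading term 1: no divisor's leading term divides it; move -1 to the remainder.
  remainder -4/7*q**2 + 11/7*q - 1 ≠ 0; add k_4 = -4/7*q**2 + 11/7*q - 1 to the basis.

S(h_2,k_3): lcm = p*q. S = -21/8*p - 4/7*q**2 + 1/14*q + 1/2.
  leading term p: subtract (-1)·k_3 from -21/8*p - 4/7*q**2 + 1/14*q + 1/2 → -4/7*q**2 + 11/7*q - 1
  leading term q**2: subtract (1)·k_4 from -4/7*q**2 + 11/7*q - 1 → 0
  remainder 0.

S(h_1,k_4): lcm = p*q**2. S = 11/4*p*q - 7/4*p + q**2 - q.
  leading term p*q: subtract (-11/8)·h_1 from 11/4*p*q - 7/4*p + q**2 - q → -7/4*p + q**2 - 15/4*q + 11/4
  leading term p: subtract (-2/3)·k_3 from -7/4*p + q**2 - 15/4*q + 11/4 → q**2 - 11/4*q + 7/4
  leading term q**2: subtract (-7/4)·k_4 from q**2 - 11/4*q + 7/4 → 0
  remainder 0.

S(h_2,k_4): lcm = p*q**2. S = 1/8*p*q - 7/4*p - 1/2*q**2 + 1/2*q.
  leading term p*q: subtract (-1/16)·h_1 from 1/8*p*q - 7/4*p - 1/2*q**2 + 1/2*q → -7/4*p - 1/2*q**2 + 3/8*q + 1/8
  leading term p: subtract (-2/3)·k_3 from -7/4*p - 1/2*q**2 + 3/8*q + 1/8 → -1/2*q**2 + 11/8*q - 7/8
  leading term q**2: subtract (7/8)·k_4 from -1/2*q**2 + 11/8*q - 7/8 → 0
  remainder 0.

S(k_3,k_4): leading monomials are coprime, so the S-polynomial reduces to 0 (Buchberger's first criterion).
Every S-polynomial of the final basis reduces to 0, so we have a Gröbner basis.
Inter-reduce: drop elements whose leading term is divisible by another's, tail-reduce, and make monic.
Reduced Gröbner basis: {p + 4/7*q - 4/7, q**2 - 11/4*q + 7/4}.

These coincide, so the ideals are equal.

Yes, the ideals are equal.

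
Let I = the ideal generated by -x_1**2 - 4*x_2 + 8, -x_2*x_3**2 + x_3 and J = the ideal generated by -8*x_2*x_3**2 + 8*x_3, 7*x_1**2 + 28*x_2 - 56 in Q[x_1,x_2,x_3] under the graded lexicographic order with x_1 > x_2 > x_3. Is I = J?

Yes, the ideals are equal.

Since reduced Gröbner bases are canonical representatives of ideals under a given ordering, it suffices to compute and compare them.
Buchberger on the first generating set:
f_1 = -x_1**2 - 4*x_2 + 8, LT = x_1**2.
f_2 = -x_2*x_3**2 + x_3, LT = x_2*x_3**2.

The S-polynomials (S(f_1,f_2)) all reduce to 0 modulo the current basis, so we have a Gröbner basis.
Inter-reduce: drop elements whose leading term is divisible by another's, tail-reduce, and make monic.
Reduced Gröbner basis: {x_2*x_3**2 - x_3, x_1**2 + 4*x_2 - 8}.

Buchberger on the second generating set:
h_1 = -8*x_2*x_3**2 + 8*x_3, LT = x_2*x_3**2.
h_2 = 7*x_1**2 + 28*x_2 - 56, LT = x_1**2.

The S-polynomials (S(h_1,h_2)) all reduce to 0 modulo the current basis, so we have a Gröbner basis.
Inter-reduce: drop elements whose leading term is divisible by another's, tail-reduce, and make monic.
Reduced Gröbner basis: {x_2*x_3**2 - x_3, x_1**2 + 4*x_2 - 8}.

Same reduced basis, so the two generating sets span the same ideal.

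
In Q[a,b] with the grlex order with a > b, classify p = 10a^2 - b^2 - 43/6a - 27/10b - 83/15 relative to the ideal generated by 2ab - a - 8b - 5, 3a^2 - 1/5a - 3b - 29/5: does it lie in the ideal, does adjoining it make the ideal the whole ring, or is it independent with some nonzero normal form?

Adjoining 10a^2 - b^2 - 43/6a - 27/10b - 83/15 makes the ideal the whole ring: the system is inconsistent.

First compute the reduced Gröbner basis of I by Buchberger's algorithm.
f_1 = 2ab - a - 8b - 5, LT = ab.
f_2 = 3a^2 - 1/5a - 3b - 29/5, LT = a^2.

S(f_1,f_2): lcm = a^2b. S = -1/2a^2 - 59/15ab + b^2 - 5/2a + 29/15b.
  reduce S modulo (f_1, f_2):
  remainder b^2 - 9/2a - 143/10b - 54/5 ≠ 0; add h_3 = b^2 - 9/2a - 143/10b - 54/5 to the basis.

The other S-polynomials (S(f_1,h_3), S(f_2,h_3)) all reduce to 0 modulo the current basis, so we have a Gröbner basis.
Inter-reduce: drop elements whose leading term is divisible by another's, tail-reduce, and make monic.
Reduced Gröbner basis: {a^2 - 1/15a - b - 29/15, ab - 1/2a - 4b - 5/2, b^2 - 9/2a - 143/10b - 54/5}.
Label its elements g_1 = a^2 - 1/15a - b - 29/15, g_2 = ab - 1/2a - 4b - 5/2, g_3 = b^2 - 9/2a - 143/10b - 54/5.

Reduce p = 10a^2 - b^2 - 43/6a - 27/10b - 83/15 modulo G:
  leading term a^2: subtract (10)·g_1 from 10a^2 - b^2 - 43/6a - 27/10b - 83/15 → -b^2 - 13/2a + 73/10b + 69/5
  leading term b^2: subtract (-1)·g_3 from -b^2 - 13/2a + 73/10b + 69/5 → -11a - 7b + 3
  leading term a: no divisor's leading term divides it; move -11a to the remainder.
  leading term b: no divisor's leading term divides it; move -7b to the remainder.
  leading term 1: no divisor's leading term divides it; move 3 to the remainder.
  normal form = -11a - 7b + 3.
The normal form is nonzero, so p ∉ I. Since p minus its normal form lies in I, I + (p) = I + (r) where r = -11a - 7b + 3; decide whether this ideal is the whole ring.
Run Buchberger on G together with r (pairs among the g_i already reduce to 0 since G is a Gröbner basis):
g_1 = a^2 - 1/15a - b - 29/15, LT = a^2.
g_2 = ab - 1/2a - 4b - 5/2, LT = ab.
g_3 = b^2 - 9/2a - 143/10b - 54/5, LT = b^2.
r = -11a - 7b + 3, LT = a.

S(g_1,r): lcm = a^2. S = -7/11ab + 34/165a - b - 29/15.
  reduce S modulo (g_1, g_2, g_3, r):
  remainder -12611/3630b - 6452/1815 ≠ 0; add m_5 = -12611/3630b - 6452/1815 to the basis.

S(g_2,r): lcm = ab. S = -7/11b^2 - 1/2a - 41/11b - 5/2.
  reduce S modulo (g_1, g_2, g_3, r, m_5):
  remainder 894733/1387210 ≠ 0; add m_6 = 894733/1387210 to the basis.

The other S-polynomials (S(g_1,g_2), S(g_1,g_3), S(g_2,g_3), S(g_3,r), S(g_1,m_5), S(g_2,m_5), S(g_3,m_5), S(r,m_5), S(g_1,m_6), S(g_2,m_6), S(g_3,m_6), S(r,m_6), S(m_5,m_6)) all reduce to 0 modulo the current basis, so we have a Gröbner basis.
Inter-reduce: drop elements whose leading term is divisible by another's, tail-reduce, and make monic.
Reduced Gröbner basis: {1}.
The reduced Gröbner basis of I + (p) is {1}: the ideal is the whole ring, so the enlarged system has no common solution — adjoining p is inconsistent.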